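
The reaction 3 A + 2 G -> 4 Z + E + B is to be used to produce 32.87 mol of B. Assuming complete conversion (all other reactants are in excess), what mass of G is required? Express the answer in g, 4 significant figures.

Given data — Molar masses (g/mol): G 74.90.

4924 g

n(B) = 32.87 mol
n(G) = (2/1) × 32.87 = 65.74 mol
mass = 65.74 × 74.90 = 4924 g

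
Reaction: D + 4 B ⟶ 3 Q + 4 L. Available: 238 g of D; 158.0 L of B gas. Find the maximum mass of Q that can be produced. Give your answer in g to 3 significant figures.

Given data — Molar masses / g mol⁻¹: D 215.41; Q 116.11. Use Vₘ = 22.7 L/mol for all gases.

n(D) = 238.0 / 215.41 = 1.105 mol
n(B) = 158.0 / 22.7 = 6.960 mol
n/ν for D = 1.105/1 = 1.105
n/ν for B = 6.960/4 = 1.740
Smallest n/ν is D → limiting reagent.
n(Q) = (3/1) × 1.105 = 3.315 mol
mass = 3.315 × 116.11 = 384.9 g

385 g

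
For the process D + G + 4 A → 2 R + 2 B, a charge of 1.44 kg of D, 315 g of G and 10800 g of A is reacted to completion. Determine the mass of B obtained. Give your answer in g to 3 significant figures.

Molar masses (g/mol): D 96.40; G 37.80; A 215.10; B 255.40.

4260 g

n(D) = 1.440×1000 / 96.40 = 14.94 mol
n(G) = 315.0 / 37.80 = 8.333 mol
n(A) = 10800 / 215.10 = 50.21 mol
n/ν for D = 14.94/1 = 14.94
n/ν for G = 8.333/1 = 8.333
n/ν for A = 50.21/4 = 12.55
Smallest n/ν is G → limiting reagent.
n(B) = (2/1) × 8.333 = 16.67 mol
mass = 16.67 × 255.40 = 4258 g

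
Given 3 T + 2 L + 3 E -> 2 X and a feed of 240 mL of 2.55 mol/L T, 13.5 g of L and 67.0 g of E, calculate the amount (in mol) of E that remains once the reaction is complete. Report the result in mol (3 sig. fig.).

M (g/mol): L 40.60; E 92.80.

0.223 mol

n(T) = 2.55 × 240.0/1000 = 0.6120 mol
n(L) = 13.50 / 40.60 = 0.3325 mol
n(E) = 67.00 / 92.80 = 0.7220 mol
n/ν → T: 0.2040, L: 0.1663, E: 0.2407; L is limiting.
E consumed = (3/2) × 0.3325 = 0.4988 mol
E remaining = 0.7220 − 0.4988 = 0.2232 mol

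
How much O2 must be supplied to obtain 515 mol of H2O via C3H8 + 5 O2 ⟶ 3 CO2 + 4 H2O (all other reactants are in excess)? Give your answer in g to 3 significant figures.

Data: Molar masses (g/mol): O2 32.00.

n(H2O) = 515.0 mol
n(O2) = (5/4) × 515.0 = 643.8 mol
mass = 643.8 × 32.00 = 20600 g

20600 g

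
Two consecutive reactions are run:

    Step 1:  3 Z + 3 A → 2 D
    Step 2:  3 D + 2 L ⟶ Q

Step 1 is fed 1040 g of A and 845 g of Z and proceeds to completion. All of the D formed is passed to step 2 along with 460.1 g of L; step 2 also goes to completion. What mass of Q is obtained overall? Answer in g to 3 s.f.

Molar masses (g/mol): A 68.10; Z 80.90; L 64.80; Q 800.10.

Step 1:
n(A) = 1040 / 68.10 = 15.27 mol
n(Z) = 845.0 / 80.90 = 10.44 mol
n/ν for A = 15.27/3 = 5.090
n/ν for Z = 10.44/3 = 3.480
Smallest n/ν is Z → limiting reagent.
n(D) produced = (2/3) × 10.44 = 6.960 mol
Step 2:
n(D) available = 6.960 mol
n(L) = 460.1 / 64.80 = 7.100 mol
n/ν for D = 6.960/3 = 2.320
n/ν for L = 7.100/2 = 3.550
Smallest n/ν is D → limiting reagent.
n(Q) = (1/3) × 6.960 = 2.320 mol
mass = 2.320 × 800.10 = 1856 g

1860 g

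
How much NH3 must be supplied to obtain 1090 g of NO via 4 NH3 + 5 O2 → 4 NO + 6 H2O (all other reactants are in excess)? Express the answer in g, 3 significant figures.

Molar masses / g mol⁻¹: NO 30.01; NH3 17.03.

619 g

n(NO) = 1090 / 30.01 = 36.32 mol
n(NH3) = (4/4) × 36.32 = 36.32 mol
mass = 36.32 × 17.03 = 618.5 g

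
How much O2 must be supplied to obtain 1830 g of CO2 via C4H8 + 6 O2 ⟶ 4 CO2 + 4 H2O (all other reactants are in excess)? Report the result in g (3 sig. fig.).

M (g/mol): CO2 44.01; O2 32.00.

n(CO2) = 1830 / 44.01 = 41.58 mol
n(O2) = (6/4) × 41.58 = 62.37 mol
mass = 62.37 × 32.00 = 1996 g

2000 g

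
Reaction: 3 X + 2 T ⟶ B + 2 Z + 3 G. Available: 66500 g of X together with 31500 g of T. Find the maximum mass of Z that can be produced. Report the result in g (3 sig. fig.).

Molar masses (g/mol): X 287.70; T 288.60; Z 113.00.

n(X) = 66500 / 287.70 = 231.1 mol
n(T) = 31500 / 288.60 = 109.1 mol
n/ν → X: 77.03, T: 54.55; T is limiting.
n(Z) = (2/2) × 109.1 = 109.1 mol
mass = 109.1 × 113.00 = 12330 g

12300 g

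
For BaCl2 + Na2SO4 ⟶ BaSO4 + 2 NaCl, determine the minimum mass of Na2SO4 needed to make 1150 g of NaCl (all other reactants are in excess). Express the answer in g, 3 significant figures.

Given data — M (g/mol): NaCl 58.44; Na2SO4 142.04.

n(NaCl) = 1150 / 58.44 = 19.68 mol
n(Na2SO4) = (1/2) × 19.68 = 9.840 mol
mass = 9.840 × 142.04 = 1398 g

1400 g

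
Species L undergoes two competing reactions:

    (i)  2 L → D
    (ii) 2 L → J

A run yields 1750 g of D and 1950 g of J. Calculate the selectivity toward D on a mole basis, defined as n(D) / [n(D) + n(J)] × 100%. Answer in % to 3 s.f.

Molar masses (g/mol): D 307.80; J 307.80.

n(D) = 1750 / 307.80 = 5.686 mol
n(J) = 1950 / 307.80 = 6.335 mol
selectivity = 5.686/(5.686+6.335) × 100 = 47.30 %

47.3 %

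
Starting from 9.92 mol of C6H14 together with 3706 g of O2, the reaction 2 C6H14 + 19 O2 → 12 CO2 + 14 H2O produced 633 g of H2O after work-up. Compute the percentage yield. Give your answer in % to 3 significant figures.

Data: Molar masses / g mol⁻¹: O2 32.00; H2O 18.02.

50.6 %

n(C6H14) = 9.920 mol
n(O2) = 3706 / 32.00 = 115.8 mol
n/ν → C6H14: 4.960, O2: 6.095; C6H14 is limiting.
theoretical n(H2O) = (14/2) × 9.920 = 69.44 mol → 1251 g
% yield = 633 / 1251 × 100 = 50.60 %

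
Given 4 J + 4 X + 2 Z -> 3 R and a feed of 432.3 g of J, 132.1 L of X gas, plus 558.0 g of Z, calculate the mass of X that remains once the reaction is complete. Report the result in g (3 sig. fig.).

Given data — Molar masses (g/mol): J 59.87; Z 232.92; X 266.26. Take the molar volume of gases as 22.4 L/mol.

294 g

n(J) = 432.3 / 59.87 = 7.221 mol
n(X) = 132.1 / 22.4 = 5.897 mol
n(Z) = 558.0 / 232.92 = 2.396 mol
n/ν for J = 7.221/4 = 1.805
n/ν for X = 5.897/4 = 1.474
n/ν for Z = 2.396/2 = 1.198
Smallest n/ν is Z → limiting reagent.
X consumed = (4/2) × 2.396 = 4.792 mol
X remaining = 5.897 − 4.792 = 1.105 mol
mass = 1.105 × 266.26 = 294.2 g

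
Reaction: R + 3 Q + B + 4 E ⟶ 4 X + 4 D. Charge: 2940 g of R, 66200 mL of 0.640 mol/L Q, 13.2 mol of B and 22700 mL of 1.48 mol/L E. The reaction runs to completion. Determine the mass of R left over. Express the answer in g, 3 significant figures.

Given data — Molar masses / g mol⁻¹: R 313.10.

310 g

n(R) = 2940 / 313.10 = 9.390 mol
n(Q) = 0.640 × 66200/1000 = 42.37 mol
n(B) = 13.20 mol
n(E) = 1.48 × 22700/1000 = 33.60 mol
n/ν for R = 9.390/1 = 9.390
n/ν for Q = 42.37/3 = 14.12
n/ν for B = 13.20/1 = 13.20
n/ν for E = 33.60/4 = 8.400
Smallest n/ν is E → limiting reagent.
R consumed = (1/4) × 33.60 = 8.400 mol
R remaining = 9.390 − 8.400 = 0.9900 mol
mass = 0.9900 × 313.10 = 310.0 g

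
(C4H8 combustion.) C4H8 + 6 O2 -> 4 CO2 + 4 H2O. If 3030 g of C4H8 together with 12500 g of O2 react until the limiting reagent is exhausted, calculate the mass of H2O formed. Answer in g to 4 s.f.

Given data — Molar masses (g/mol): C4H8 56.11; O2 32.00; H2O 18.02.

3892 g

n(C4H8) = 3030 / 56.11 = 54.00 mol
n(O2) = 12500 / 32.00 = 390.6 mol
n/ν → C4H8: 54.00, O2: 65.10; C4H8 is limiting.
n(H2O) = (4/1) × 54.00 = 216.0 mol
mass = 216.0 × 18.02 = 3892 g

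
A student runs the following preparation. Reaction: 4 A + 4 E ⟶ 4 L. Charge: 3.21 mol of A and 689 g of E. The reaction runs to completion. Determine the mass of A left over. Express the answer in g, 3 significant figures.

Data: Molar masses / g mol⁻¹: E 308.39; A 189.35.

n(A) = 3.210 mol
n(E) = 689.0 / 308.39 = 2.234 mol
n/ν for A = 3.210/4 = 0.8025
n/ν for E = 2.234/4 = 0.5585
Smallest n/ν is E → limiting reagent.
A consumed = (4/4) × 2.234 = 2.234 mol
A remaining = 3.210 − 2.234 = 0.9760 mol
mass = 0.9760 × 189.35 = 184.8 g

185 g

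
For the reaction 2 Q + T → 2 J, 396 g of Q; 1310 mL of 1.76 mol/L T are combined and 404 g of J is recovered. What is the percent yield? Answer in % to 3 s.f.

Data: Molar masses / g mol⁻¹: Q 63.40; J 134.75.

65.0 %

n(Q) = 396.0 / 63.40 = 6.246 mol
n(T) = 1.76 × 1310/1000 = 2.306 mol
n/ν for Q = 6.246/2 = 3.123
n/ν for T = 2.306/1 = 2.306
Smallest n/ν is T → limiting reagent.
theoretical n(J) = (2/1) × 2.306 = 4.612 mol → 621.5 g
% yield = 404 / 621.5 × 100 = 65.00 %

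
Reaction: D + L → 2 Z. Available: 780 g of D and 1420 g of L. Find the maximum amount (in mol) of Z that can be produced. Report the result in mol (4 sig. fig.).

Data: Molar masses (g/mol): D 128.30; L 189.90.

12.16 mol

n(D) = 780.0 / 128.30 = 6.080 mol
n(L) = 1420 / 189.90 = 7.478 mol
n/ν → D: 6.080, L: 7.478; D is limiting.
n(Z) = (2/1) × 6.080 = 12.16 mol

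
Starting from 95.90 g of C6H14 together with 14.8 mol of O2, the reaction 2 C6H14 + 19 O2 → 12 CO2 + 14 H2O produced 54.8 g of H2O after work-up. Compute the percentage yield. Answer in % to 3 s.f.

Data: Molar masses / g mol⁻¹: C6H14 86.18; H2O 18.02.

39.0 %

n(C6H14) = 95.90 / 86.18 = 1.113 mol
n(O2) = 14.80 mol
n/ν for C6H14 = 1.113/2 = 0.5565
n/ν for O2 = 14.80/19 = 0.7789
Smallest n/ν is C6H14 → limiting reagent.
theoretical n(H2O) = (14/2) × 1.113 = 7.791 mol → 140.4 g
% yield = 54.8 / 140.4 × 100 = 39.03 %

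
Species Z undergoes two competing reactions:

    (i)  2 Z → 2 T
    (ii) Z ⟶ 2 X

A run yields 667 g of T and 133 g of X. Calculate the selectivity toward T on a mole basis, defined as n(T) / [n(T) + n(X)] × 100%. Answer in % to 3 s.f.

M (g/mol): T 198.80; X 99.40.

71.5 %

n(T) = 667 / 198.80 = 3.355 mol
n(X) = 133 / 99.40 = 1.338 mol
selectivity = 3.355/(3.355+1.338) × 100 = 71.49 %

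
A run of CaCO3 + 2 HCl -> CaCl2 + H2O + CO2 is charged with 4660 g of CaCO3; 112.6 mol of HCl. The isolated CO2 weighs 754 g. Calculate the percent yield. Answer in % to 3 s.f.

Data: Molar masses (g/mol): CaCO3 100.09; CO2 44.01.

n(CaCO3) = 4660 / 100.09 = 46.56 mol
n(HCl) = 112.6 mol
n/ν for CaCO3 = 46.56/1 = 46.56
n/ν for HCl = 112.6/2 = 56.30
Smallest n/ν is CaCO3 → limiting reagent.
theoretical n(CO2) = (1/1) × 46.56 = 46.56 mol → 2049 g
% yield = 754 / 2049 × 100 = 36.80 %

36.8 %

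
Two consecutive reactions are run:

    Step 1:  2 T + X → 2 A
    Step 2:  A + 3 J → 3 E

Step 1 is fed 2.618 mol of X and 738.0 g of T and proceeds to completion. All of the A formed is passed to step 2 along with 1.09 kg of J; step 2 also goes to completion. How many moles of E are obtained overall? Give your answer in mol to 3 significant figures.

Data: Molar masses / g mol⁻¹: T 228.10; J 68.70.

Step 1:
n(X) = 2.618 mol
n(T) = 738.0 / 228.10 = 3.235 mol
n/ν → X: 2.618, T: 1.618; T is limiting.
n(A) produced = (2/2) × 3.235 = 3.235 mol
Step 2:
n(A) available = 3.235 mol
n(J) = 1.090×1000 / 68.70 = 15.87 mol
n/ν → A: 3.235, J: 5.290; A is limiting.
n(E) = (3/1) × 3.235 = 9.705 mol

9.71 mol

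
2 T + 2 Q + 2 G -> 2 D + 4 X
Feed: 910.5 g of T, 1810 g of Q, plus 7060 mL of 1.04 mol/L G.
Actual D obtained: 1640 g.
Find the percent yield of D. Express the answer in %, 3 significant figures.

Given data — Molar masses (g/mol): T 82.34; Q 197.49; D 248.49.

89.9 %

n(T) = 910.5 / 82.34 = 11.06 mol
n(Q) = 1810 / 197.49 = 9.165 mol
n(G) = 1.04 × 7060/1000 = 7.342 mol
n/ν for T = 11.06/2 = 5.530
n/ν for Q = 9.165/2 = 4.583
n/ν for G = 7.342/2 = 3.671
Smallest n/ν is G → limiting reagent.
theoretical n(D) = (2/2) × 7.342 = 7.342 mol → 1824 g
% yield = 1640 / 1824 × 100 = 89.91 %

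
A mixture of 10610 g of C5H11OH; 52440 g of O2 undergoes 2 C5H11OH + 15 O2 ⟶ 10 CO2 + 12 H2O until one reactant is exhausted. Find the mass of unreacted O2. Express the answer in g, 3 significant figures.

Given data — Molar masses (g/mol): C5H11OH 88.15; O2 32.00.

n(C5H11OH) = 10610 / 88.15 = 120.4 mol
n(O2) = 52440 / 32.00 = 1639 mol
n/ν → C5H11OH: 60.20, O2: 109.3; C5H11OH is limiting.
O2 consumed = (15/2) × 120.4 = 903.0 mol
O2 remaining = 1639 − 903.0 = 736.0 mol
mass = 736.0 × 32.00 = 23550 g

23600 g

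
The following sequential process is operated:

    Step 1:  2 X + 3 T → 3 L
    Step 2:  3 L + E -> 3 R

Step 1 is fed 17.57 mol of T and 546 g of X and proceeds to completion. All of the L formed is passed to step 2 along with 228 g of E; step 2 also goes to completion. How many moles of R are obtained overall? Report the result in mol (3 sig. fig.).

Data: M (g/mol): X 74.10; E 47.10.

11.1 mol

Step 1:
n(T) = 17.57 mol
n(X) = 546.0 / 74.10 = 7.368 mol
n/ν for T = 17.57/3 = 5.857
n/ν for X = 7.368/2 = 3.684
Smallest n/ν is X → limiting reagent.
n(L) produced = (3/2) × 7.368 = 11.05 mol
Step 2:
n(L) available = 11.05 mol
n(E) = 228.0 / 47.10 = 4.841 mol
n/ν for L = 11.05/3 = 3.683
n/ν for E = 4.841/1 = 4.841
Smallest n/ν is L → limiting reagent.
n(R) = (3/3) × 11.05 = 11.05 mol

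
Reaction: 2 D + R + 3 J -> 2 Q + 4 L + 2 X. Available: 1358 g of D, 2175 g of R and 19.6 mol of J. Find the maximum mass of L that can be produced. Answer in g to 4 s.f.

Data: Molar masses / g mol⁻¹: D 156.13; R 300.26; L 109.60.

n(D) = 1358 / 156.13 = 8.698 mol
n(R) = 2175 / 300.26 = 7.244 mol
n(J) = 19.60 mol
n/ν for D = 8.698/2 = 4.349
n/ν for R = 7.244/1 = 7.244
n/ν for J = 19.60/3 = 6.533
Smallest n/ν is D → limiting reagent.
n(L) = (4/2) × 8.698 = 17.40 mol
mass = 17.40 × 109.60 = 1907 g

1907 g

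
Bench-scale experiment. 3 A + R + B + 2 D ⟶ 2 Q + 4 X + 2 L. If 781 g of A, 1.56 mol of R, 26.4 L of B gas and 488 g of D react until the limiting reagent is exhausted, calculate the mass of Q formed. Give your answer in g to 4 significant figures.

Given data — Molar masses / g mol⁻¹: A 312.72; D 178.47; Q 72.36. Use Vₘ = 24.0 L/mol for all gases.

120.5 g

n(A) = 781.0 / 312.72 = 2.497 mol
n(R) = 1.560 mol
n(B) = 26.40 / 24.0 = 1.100 mol
n(D) = 488.0 / 178.47 = 2.734 mol
n/ν → A: 0.8323, R: 1.560, B: 1.100, D: 1.367; A is limiting.
n(Q) = (2/3) × 2.497 = 1.665 mol
mass = 1.665 × 72.36 = 120.5 g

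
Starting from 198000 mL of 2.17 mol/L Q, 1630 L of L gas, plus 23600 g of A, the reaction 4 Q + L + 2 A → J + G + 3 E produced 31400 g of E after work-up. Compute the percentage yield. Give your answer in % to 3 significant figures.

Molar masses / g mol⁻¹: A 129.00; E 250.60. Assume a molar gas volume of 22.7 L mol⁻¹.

58.2 %

n(Q) = 2.17 × 198000/1000 = 429.7 mol
n(L) = 1630 / 22.7 = 71.81 mol
n(A) = 23600 / 129.00 = 182.9 mol
n/ν for Q = 429.7/4 = 107.4
n/ν for L = 71.81/1 = 71.81
n/ν for A = 182.9/2 = 91.45
Smallest n/ν is L → limiting reagent.
theoretical n(E) = (3/1) × 71.81 = 215.4 mol → 53980 g
% yield = 31400 / 53980 × 100 = 58.17 %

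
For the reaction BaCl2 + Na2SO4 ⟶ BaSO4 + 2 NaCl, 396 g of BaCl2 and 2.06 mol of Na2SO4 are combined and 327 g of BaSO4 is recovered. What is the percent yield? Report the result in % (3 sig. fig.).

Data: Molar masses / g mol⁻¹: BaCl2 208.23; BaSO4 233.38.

73.7 %

n(BaCl2) = 396.0 / 208.23 = 1.902 mol
n(Na2SO4) = 2.060 mol
n/ν for BaCl2 = 1.902/1 = 1.902
n/ν for Na2SO4 = 2.060/1 = 2.060
Smallest n/ν is BaCl2 → limiting reagent.
theoretical n(BaSO4) = (1/1) × 1.902 = 1.902 mol → 443.9 g
% yield = 327 / 443.9 × 100 = 73.67 %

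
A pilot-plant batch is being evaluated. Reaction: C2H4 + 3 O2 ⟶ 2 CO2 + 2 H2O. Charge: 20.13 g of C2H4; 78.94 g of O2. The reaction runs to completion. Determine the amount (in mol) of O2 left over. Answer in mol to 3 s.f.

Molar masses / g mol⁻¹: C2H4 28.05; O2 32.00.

0.314 mol

n(C2H4) = 20.13 / 28.05 = 0.7176 mol
n(O2) = 78.94 / 32.00 = 2.467 mol
n/ν for C2H4 = 0.7176/1 = 0.7176
n/ν for O2 = 2.467/3 = 0.8223
Smallest n/ν is C2H4 → limiting reagent.
O2 consumed = (3/1) × 0.7176 = 2.153 mol
O2 remaining = 2.467 − 2.153 = 0.3140 mol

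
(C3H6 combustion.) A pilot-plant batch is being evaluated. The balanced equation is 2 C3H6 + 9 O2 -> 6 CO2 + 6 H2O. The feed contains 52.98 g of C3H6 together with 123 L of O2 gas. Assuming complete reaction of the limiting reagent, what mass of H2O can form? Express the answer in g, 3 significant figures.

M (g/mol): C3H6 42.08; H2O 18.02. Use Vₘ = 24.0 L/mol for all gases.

n(C3H6) = 52.98 / 42.08 = 1.259 mol
n(O2) = 123.0 / 24.0 = 5.125 mol
n/ν for C3H6 = 1.259/2 = 0.6295
n/ν for O2 = 5.125/9 = 0.5694
Smallest n/ν is O2 → limiting reagent.
n(H2O) = (6/9) × 5.125 = 3.417 mol
mass = 3.417 × 18.02 = 61.57 g

61.6 g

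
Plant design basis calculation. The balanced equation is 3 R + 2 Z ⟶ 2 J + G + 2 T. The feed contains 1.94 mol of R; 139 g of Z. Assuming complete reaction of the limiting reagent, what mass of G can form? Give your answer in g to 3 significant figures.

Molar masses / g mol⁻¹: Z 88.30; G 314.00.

203 g

n(R) = 1.940 mol
n(Z) = 139.0 / 88.30 = 1.574 mol
n/ν for R = 1.940/3 = 0.6467
n/ν for Z = 1.574/2 = 0.7870
Smallest n/ν is R → limiting reagent.
n(G) = (1/3) × 1.940 = 0.6467 mol
mass = 0.6467 × 314.00 = 203.1 g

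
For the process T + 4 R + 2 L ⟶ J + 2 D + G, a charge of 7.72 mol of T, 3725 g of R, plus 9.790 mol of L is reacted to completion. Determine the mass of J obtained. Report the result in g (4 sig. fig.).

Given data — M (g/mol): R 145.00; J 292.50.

n(T) = 7.720 mol
n(R) = 3725 / 145.00 = 25.69 mol
n(L) = 9.790 mol
n/ν for T = 7.720/1 = 7.720
n/ν for R = 25.69/4 = 6.423
n/ν for L = 9.790/2 = 4.895
Smallest n/ν is L → limiting reagent.
n(J) = (1/2) × 9.790 = 4.895 mol
mass = 4.895 × 292.50 = 1432 g

1432 g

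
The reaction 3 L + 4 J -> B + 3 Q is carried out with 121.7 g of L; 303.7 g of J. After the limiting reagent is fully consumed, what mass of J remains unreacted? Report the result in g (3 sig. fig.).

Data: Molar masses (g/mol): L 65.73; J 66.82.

139 g

n(L) = 121.7 / 65.73 = 1.852 mol
n(J) = 303.7 / 66.82 = 4.545 mol
n/ν → L: 0.6173, J: 1.136; L is limiting.
J consumed = (4/3) × 1.852 = 2.469 mol
J remaining = 4.545 − 2.469 = 2.076 mol
mass = 2.076 × 66.82 = 138.7 g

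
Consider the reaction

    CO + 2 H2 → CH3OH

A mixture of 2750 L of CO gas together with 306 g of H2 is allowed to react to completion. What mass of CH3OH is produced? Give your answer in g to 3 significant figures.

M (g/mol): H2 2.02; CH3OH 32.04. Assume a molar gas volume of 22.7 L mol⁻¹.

n(CO) = 2750 / 22.7 = 121.1 mol
n(H2) = 306.0 / 2.02 = 151.5 mol
n/ν → CO: 121.1, H2: 75.75; H2 is limiting.
n(CH3OH) = (1/2) × 151.5 = 75.75 mol
mass = 75.75 × 32.04 = 2427 g

2430 g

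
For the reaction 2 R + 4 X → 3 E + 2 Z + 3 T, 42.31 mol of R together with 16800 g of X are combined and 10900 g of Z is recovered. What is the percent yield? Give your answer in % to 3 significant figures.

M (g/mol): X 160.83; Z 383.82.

67.1 %

n(R) = 42.31 mol
n(X) = 16800 / 160.83 = 104.5 mol
n/ν → R: 21.16, X: 26.13; R is limiting.
theoretical n(Z) = (2/2) × 42.31 = 42.31 mol → 16240 g
% yield = 10900 / 16240 × 100 = 67.12 %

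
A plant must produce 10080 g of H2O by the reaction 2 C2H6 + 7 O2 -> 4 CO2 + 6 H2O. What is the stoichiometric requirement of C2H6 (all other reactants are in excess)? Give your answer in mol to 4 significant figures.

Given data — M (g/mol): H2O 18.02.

n(H2O) = 10080 / 18.02 = 559.4 mol
n(C2H6) = (2/6) × 559.4 = 186.5 mol

186.5 mol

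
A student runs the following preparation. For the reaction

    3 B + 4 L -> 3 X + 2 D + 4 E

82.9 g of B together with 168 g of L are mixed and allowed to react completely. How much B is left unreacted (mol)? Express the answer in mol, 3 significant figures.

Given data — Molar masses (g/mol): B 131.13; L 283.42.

0.188 mol

n(B) = 82.90 / 131.13 = 0.6322 mol
n(L) = 168.0 / 283.42 = 0.5928 mol
n/ν → B: 0.2107, L: 0.1482; L is limiting.
B consumed = (3/4) × 0.5928 = 0.4446 mol
B remaining = 0.6322 − 0.4446 = 0.1876 mol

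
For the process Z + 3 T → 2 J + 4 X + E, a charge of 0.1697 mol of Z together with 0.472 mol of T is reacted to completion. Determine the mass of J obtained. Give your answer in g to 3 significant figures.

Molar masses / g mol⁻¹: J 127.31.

40.1 g

n(Z) = 0.1697 mol
n(T) = 0.4720 mol
n/ν → Z: 0.1697, T: 0.1573; T is limiting.
n(J) = (2/3) × 0.4720 = 0.3147 mol
mass = 0.3147 × 127.31 = 40.06 g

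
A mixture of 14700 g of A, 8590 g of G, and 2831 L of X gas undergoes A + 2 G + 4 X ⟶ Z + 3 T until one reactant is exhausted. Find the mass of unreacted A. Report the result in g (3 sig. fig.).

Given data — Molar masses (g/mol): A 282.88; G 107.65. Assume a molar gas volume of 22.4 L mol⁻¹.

5760 g

n(A) = 14700 / 282.88 = 51.97 mol
n(G) = 8590 / 107.65 = 79.80 mol
n(X) = 2831 / 22.4 = 126.4 mol
n/ν for A = 51.97/1 = 51.97
n/ν for G = 79.80/2 = 39.90
n/ν for X = 126.4/4 = 31.60
Smallest n/ν is X → limiting reagent.
A consumed = (1/4) × 126.4 = 31.60 mol
A remaining = 51.97 − 31.60 = 20.37 mol
mass = 20.37 × 282.88 = 5762 g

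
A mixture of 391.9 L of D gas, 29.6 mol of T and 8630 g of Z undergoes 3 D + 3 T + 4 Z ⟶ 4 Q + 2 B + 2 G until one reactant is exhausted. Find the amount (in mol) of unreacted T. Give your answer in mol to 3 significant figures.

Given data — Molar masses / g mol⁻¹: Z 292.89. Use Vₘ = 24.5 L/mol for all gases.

13.6 mol

n(D) = 391.9 / 24.5 = 16.00 mol
n(T) = 29.60 mol
n(Z) = 8630 / 292.89 = 29.46 mol
n/ν for D = 16.00/3 = 5.333
n/ν for T = 29.60/3 = 9.867
n/ν for Z = 29.46/4 = 7.365
Smallest n/ν is D → limiting reagent.
T consumed = (3/3) × 16.00 = 16.00 mol
T remaining = 29.60 − 16.00 = 13.60 mol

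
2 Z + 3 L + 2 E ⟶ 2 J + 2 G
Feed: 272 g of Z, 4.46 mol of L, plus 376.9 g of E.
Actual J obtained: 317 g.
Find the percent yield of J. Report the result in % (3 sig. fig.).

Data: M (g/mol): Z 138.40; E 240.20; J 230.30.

n(Z) = 272.0 / 138.40 = 1.965 mol
n(L) = 4.460 mol
n(E) = 376.9 / 240.20 = 1.569 mol
n/ν for Z = 1.965/2 = 0.9825
n/ν for L = 4.460/3 = 1.487
n/ν for E = 1.569/2 = 0.7845
Smallest n/ν is E → limiting reagent.
theoretical n(J) = (2/2) × 1.569 = 1.569 mol → 361.3 g
% yield = 317 / 361.3 × 100 = 87.74 %

87.7 %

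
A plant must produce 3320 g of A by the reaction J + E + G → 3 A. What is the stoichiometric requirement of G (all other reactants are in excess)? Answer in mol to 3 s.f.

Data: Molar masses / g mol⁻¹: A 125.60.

n(A) = 3320 / 125.60 = 26.43 mol
n(G) = (1/3) × 26.43 = 8.810 mol

8.81 mol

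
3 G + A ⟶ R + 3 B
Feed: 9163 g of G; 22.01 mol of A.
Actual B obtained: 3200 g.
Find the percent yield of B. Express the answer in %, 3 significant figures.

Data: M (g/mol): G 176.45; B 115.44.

53.4 %

n(G) = 9163 / 176.45 = 51.93 mol
n(A) = 22.01 mol
n/ν → G: 17.31, A: 22.01; G is limiting.
theoretical n(B) = (3/3) × 51.93 = 51.93 mol → 5995 g
% yield = 3200 / 5995 × 100 = 53.38 %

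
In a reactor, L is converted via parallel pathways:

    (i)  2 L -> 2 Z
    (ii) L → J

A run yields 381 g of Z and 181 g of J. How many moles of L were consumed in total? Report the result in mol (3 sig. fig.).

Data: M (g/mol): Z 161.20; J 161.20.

n(Z) = 381 / 161.20 = 2.364 mol
n(J) = 181 / 161.20 = 1.123 mol
n(L) via (i) = (2/2)×2.364 = 2.364 mol
n(L) via (ii) = (1/1)×1.123 = 1.123 mol
total n(L) = 2.364 + 1.123 = 3.487 mol

3.49 mol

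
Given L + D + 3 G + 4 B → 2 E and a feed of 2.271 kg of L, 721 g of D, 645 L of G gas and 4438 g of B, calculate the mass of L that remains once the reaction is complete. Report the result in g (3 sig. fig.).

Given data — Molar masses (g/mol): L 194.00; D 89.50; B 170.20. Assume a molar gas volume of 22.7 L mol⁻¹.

n(L) = 2.271×1000 / 194.00 = 11.71 mol
n(D) = 721.0 / 89.50 = 8.056 mol
n(G) = 645.0 / 22.7 = 28.41 mol
n(B) = 4438 / 170.20 = 26.08 mol
n/ν for L = 11.71/1 = 11.71
n/ν for D = 8.056/1 = 8.056
n/ν for G = 28.41/3 = 9.470
n/ν for B = 26.08/4 = 6.520
Smallest n/ν is B → limiting reagent.
L consumed = (1/4) × 26.08 = 6.520 mol
L remaining = 11.71 − 6.520 = 5.190 mol
mass = 5.190 × 194.00 = 1007 g

1010 g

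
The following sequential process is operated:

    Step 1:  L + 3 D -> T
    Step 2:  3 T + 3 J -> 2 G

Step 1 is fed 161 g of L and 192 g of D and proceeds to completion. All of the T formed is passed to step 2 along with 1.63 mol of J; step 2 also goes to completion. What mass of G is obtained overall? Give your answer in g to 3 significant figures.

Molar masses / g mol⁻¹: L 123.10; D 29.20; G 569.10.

496 g

Step 1:
n(L) = 161.0 / 123.10 = 1.308 mol
n(D) = 192.0 / 29.20 = 6.575 mol
n/ν → L: 1.308, D: 2.192; L is limiting.
n(T) produced = (1/1) × 1.308 = 1.308 mol
Step 2:
n(T) available = 1.308 mol
n(J) = 1.630 mol
n/ν → T: 0.4360, J: 0.5433; T is limiting.
n(G) = (2/3) × 1.308 = 0.8720 mol
mass = 0.8720 × 569.10 = 496.3 g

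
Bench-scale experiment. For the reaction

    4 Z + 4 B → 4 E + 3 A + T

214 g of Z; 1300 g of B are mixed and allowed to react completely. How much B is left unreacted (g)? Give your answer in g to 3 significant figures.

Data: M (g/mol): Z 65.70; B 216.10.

n(Z) = 214.0 / 65.70 = 3.257 mol
n(B) = 1300 / 216.10 = 6.016 mol
n/ν for Z = 3.257/4 = 0.8143
n/ν for B = 6.016/4 = 1.504
Smallest n/ν is Z → limiting reagent.
B consumed = (4/4) × 3.257 = 3.257 mol
B remaining = 6.016 − 3.257 = 2.759 mol
mass = 2.759 × 216.10 = 596.2 g

596 g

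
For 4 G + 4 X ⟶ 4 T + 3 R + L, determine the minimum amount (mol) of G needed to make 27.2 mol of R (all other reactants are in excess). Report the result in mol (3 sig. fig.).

36.3 mol

n(R) = 27.20 mol
n(G) = (4/3) × 27.20 = 36.27 mol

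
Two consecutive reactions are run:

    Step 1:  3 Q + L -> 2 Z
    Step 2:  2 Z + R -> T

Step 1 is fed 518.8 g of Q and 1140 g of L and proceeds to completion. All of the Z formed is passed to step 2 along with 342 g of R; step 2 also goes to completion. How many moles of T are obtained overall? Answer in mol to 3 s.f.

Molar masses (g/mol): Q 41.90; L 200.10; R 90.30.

Step 1:
n(Q) = 518.8 / 41.90 = 12.38 mol
n(L) = 1140 / 200.10 = 5.697 mol
n/ν → Q: 4.127, L: 5.697; Q is limiting.
n(Z) produced = (2/3) × 12.38 = 8.253 mol
Step 2:
n(Z) available = 8.253 mol
n(R) = 342.0 / 90.30 = 3.787 mol
n/ν → Z: 4.127, R: 3.787; R is limiting.
n(T) = (1/1) × 3.787 = 3.787 mol

3.79 mol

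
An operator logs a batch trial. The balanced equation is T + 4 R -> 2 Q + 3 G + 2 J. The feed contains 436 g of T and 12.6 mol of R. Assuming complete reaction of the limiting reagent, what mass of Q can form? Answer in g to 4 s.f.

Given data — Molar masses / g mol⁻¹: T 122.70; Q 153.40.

966.4 g

n(T) = 436.0 / 122.70 = 3.553 mol
n(R) = 12.60 mol
n/ν → T: 3.553, R: 3.150; R is limiting.
n(Q) = (2/4) × 12.60 = 6.300 mol
mass = 6.300 × 153.40 = 966.4 g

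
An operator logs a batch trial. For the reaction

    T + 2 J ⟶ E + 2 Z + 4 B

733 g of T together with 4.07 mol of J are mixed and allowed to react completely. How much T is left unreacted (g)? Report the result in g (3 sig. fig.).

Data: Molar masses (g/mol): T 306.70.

109 g

n(T) = 733.0 / 306.70 = 2.390 mol
n(J) = 4.070 mol
n/ν for T = 2.390/1 = 2.390
n/ν for J = 4.070/2 = 2.035
Smallest n/ν is J → limiting reagent.
T consumed = (1/2) × 4.070 = 2.035 mol
T remaining = 2.390 − 2.035 = 0.3550 mol
mass = 0.3550 × 306.70 = 108.9 g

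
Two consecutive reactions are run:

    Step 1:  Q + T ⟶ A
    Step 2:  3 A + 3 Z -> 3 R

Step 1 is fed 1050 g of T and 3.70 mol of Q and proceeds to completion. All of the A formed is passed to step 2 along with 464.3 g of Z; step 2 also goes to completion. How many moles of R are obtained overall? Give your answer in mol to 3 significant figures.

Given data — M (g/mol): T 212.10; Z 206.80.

2.25 mol

Step 1:
n(T) = 1050 / 212.10 = 4.950 mol
n(Q) = 3.700 mol
n/ν → T: 4.950, Q: 3.700; Q is limiting.
n(A) produced = (1/1) × 3.700 = 3.700 mol
Step 2:
n(A) available = 3.700 mol
n(Z) = 464.3 / 206.80 = 2.245 mol
n/ν → A: 1.233, Z: 0.7483; Z is limiting.
n(R) = (3/3) × 2.245 = 2.245 mol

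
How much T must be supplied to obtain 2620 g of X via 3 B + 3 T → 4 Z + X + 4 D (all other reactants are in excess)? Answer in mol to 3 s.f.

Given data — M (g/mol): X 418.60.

18.8 mol

n(X) = 2620 / 418.60 = 6.259 mol
n(T) = (3/1) × 6.259 = 18.78 mol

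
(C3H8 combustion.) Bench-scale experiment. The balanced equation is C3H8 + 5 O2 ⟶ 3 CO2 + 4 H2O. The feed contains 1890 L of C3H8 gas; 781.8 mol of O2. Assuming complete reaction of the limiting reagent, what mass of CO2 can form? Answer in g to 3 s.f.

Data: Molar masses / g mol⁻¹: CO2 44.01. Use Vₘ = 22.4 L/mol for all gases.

11100 g

n(C3H8) = 1890 / 22.4 = 84.38 mol
n(O2) = 781.8 mol
n/ν for C3H8 = 84.38/1 = 84.38
n/ν for O2 = 781.8/5 = 156.4
Smallest n/ν is C3H8 → limiting reagent.
n(CO2) = (3/1) × 84.38 = 253.1 mol
mass = 253.1 × 44.01 = 11140 g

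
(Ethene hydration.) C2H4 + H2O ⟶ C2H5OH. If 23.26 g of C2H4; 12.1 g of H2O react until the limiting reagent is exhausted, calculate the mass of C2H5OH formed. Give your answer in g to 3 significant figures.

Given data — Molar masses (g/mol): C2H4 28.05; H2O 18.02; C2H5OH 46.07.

30.9 g

n(C2H4) = 23.26 / 28.05 = 0.8292 mol
n(H2O) = 12.10 / 18.02 = 0.6715 mol
n/ν → C2H4: 0.8292, H2O: 0.6715; H2O is limiting.
n(C2H5OH) = (1/1) × 0.6715 = 0.6715 mol
mass = 0.6715 × 46.07 = 30.94 g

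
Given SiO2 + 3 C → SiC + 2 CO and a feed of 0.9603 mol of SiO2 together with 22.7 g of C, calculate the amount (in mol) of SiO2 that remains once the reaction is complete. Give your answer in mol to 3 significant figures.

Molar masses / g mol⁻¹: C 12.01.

0.330 mol

n(SiO2) = 0.9603 mol
n(C) = 22.70 / 12.01 = 1.890 mol
n/ν for SiO2 = 0.9603/1 = 0.9603
n/ν for C = 1.890/3 = 0.6300
Smallest n/ν is C → limiting reagent.
SiO2 consumed = (1/3) × 1.890 = 0.6300 mol
SiO2 remaining = 0.9603 − 0.6300 = 0.3303 mol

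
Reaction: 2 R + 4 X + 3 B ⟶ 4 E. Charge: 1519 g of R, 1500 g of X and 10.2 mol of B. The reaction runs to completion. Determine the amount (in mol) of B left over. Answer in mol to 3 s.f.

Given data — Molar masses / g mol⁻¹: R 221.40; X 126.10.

1.28 mol

n(R) = 1519 / 221.40 = 6.861 mol
n(X) = 1500 / 126.10 = 11.90 mol
n(B) = 10.20 mol
n/ν → R: 3.431, X: 2.975, B: 3.400; X is limiting.
B consumed = (3/4) × 11.90 = 8.925 mol
B remaining = 10.20 − 8.925 = 1.275 mol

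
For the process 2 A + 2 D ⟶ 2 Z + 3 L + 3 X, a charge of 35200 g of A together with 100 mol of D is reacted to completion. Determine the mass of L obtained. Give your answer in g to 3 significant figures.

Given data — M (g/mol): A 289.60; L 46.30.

6950 g

n(A) = 35200 / 289.60 = 121.5 mol
n(D) = 100.0 mol
n/ν for A = 121.5/2 = 60.75
n/ν for D = 100.0/2 = 50.00
Smallest n/ν is D → limiting reagent.
n(L) = (3/2) × 100.0 = 150.0 mol
mass = 150.0 × 46.30 = 6945 g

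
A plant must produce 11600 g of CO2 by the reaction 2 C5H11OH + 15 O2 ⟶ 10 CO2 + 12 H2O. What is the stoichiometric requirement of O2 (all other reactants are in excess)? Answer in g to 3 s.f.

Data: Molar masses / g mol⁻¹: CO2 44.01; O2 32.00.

12700 g

n(CO2) = 11600 / 44.01 = 263.6 mol
n(O2) = (15/10) × 263.6 = 395.4 mol
mass = 395.4 × 32.00 = 12650 g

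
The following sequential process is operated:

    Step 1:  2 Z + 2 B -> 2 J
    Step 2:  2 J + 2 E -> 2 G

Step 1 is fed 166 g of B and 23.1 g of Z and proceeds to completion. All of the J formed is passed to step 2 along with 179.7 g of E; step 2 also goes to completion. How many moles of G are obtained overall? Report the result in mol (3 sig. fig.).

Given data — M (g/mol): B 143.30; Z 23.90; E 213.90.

Step 1:
n(B) = 166.0 / 143.30 = 1.158 mol
n(Z) = 23.10 / 23.90 = 0.9665 mol
n/ν for B = 1.158/2 = 0.5790
n/ν for Z = 0.9665/2 = 0.4833
Smallest n/ν is Z → limiting reagent.
n(J) produced = (2/2) × 0.9665 = 0.9665 mol
Step 2:
n(J) available = 0.9665 mol
n(E) = 179.7 / 213.90 = 0.8401 mol
n/ν for J = 0.9665/2 = 0.4833
n/ν for E = 0.8401/2 = 0.4201
Smallest n/ν is E → limiting reagent.
n(G) = (2/2) × 0.8401 = 0.8401 mol

0.840 mol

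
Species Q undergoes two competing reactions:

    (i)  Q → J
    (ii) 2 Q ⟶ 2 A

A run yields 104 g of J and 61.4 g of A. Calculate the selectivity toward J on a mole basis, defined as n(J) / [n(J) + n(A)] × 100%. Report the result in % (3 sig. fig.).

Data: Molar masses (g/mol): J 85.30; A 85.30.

n(J) = 104 / 85.30 = 1.219 mol
n(A) = 61.4 / 85.30 = 0.7198 mol
selectivity = 1.219/(1.219+0.7198) × 100 = 62.87 %

62.9 %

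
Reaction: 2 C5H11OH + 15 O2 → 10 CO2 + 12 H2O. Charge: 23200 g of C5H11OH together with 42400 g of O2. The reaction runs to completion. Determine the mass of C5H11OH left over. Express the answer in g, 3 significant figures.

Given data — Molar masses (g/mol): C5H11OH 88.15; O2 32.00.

n(C5H11OH) = 23200 / 88.15 = 263.2 mol
n(O2) = 42400 / 32.00 = 1325 mol
n/ν for C5H11OH = 263.2/2 = 131.6
n/ν for O2 = 1325/15 = 88.33
Smallest n/ν is O2 → limiting reagent.
C5H11OH consumed = (2/15) × 1325 = 176.7 mol
C5H11OH remaining = 263.2 − 176.7 = 86.50 mol
mass = 86.50 × 88.15 = 7625 g

7630 g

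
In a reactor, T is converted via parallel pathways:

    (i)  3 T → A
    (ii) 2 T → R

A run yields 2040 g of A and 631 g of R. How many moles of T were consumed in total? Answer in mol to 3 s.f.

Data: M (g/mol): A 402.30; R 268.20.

n(A) = 2040 / 402.30 = 5.071 mol
n(R) = 631 / 268.20 = 2.353 mol
n(T) via (i) = (3/1)×5.071 = 15.21 mol
n(T) via (ii) = (2/1)×2.353 = 4.706 mol
total n(T) = 15.21 + 4.706 = 19.92 mol

19.9 mol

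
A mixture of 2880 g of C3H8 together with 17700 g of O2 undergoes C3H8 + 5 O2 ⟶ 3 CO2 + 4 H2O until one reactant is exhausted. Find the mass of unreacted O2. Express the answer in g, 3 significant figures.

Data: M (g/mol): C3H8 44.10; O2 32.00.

n(C3H8) = 2880 / 44.10 = 65.31 mol
n(O2) = 17700 / 32.00 = 553.1 mol
n/ν for C3H8 = 65.31/1 = 65.31
n/ν for O2 = 553.1/5 = 110.6
Smallest n/ν is C3H8 → limiting reagent.
O2 consumed = (5/1) × 65.31 = 326.6 mol
O2 remaining = 553.1 − 326.6 = 226.5 mol
mass = 226.5 × 32.00 = 7248 g

7250 g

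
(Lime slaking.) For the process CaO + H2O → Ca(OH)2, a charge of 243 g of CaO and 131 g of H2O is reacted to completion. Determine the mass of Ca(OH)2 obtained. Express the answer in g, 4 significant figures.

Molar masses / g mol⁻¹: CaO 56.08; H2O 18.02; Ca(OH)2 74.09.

n(CaO) = 243.0 / 56.08 = 4.333 mol
n(H2O) = 131.0 / 18.02 = 7.270 mol
n/ν for CaO = 4.333/1 = 4.333
n/ν for H2O = 7.270/1 = 7.270
Smallest n/ν is CaO → limiting reagent.
n(Ca(OH)2) = (1/1) × 4.333 = 4.333 mol
mass = 4.333 × 74.09 = 321.0 g

321.0 g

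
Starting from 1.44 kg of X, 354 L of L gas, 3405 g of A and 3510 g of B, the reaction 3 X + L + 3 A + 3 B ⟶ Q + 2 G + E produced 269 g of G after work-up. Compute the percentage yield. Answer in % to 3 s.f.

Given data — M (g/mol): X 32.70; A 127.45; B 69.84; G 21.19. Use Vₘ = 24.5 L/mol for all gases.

n(X) = 1.440×1000 / 32.70 = 44.04 mol
n(L) = 354.0 / 24.5 = 14.45 mol
n(A) = 3405 / 127.45 = 26.72 mol
n(B) = 3510 / 69.84 = 50.26 mol
n/ν for X = 44.04/3 = 14.68
n/ν for L = 14.45/1 = 14.45
n/ν for A = 26.72/3 = 8.907
n/ν for B = 50.26/3 = 16.75
Smallest n/ν is A → limiting reagent.
theoretical n(G) = (2/3) × 26.72 = 17.81 mol → 377.4 g
% yield = 269 / 377.4 × 100 = 71.28 %

71.3 %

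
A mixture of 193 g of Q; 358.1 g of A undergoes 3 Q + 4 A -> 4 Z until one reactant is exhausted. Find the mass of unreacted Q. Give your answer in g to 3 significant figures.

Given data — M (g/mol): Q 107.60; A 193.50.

n(Q) = 193.0 / 107.60 = 1.794 mol
n(A) = 358.1 / 193.50 = 1.851 mol
n/ν for Q = 1.794/3 = 0.5980
n/ν for A = 1.851/4 = 0.4628
Smallest n/ν is A → limiting reagent.
Q consumed = (3/4) × 1.851 = 1.388 mol
Q remaining = 1.794 − 1.388 = 0.4060 mol
mass = 0.4060 × 107.60 = 43.69 g

43.7 g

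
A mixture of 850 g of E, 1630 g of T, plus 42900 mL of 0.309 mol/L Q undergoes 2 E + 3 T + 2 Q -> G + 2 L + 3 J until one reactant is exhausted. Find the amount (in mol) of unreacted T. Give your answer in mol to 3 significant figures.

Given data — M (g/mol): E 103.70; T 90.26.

5.76 mol

n(E) = 850.0 / 103.70 = 8.197 mol
n(T) = 1630 / 90.26 = 18.06 mol
n(Q) = 0.309 × 42900/1000 = 13.26 mol
n/ν → E: 4.099, T: 6.020, Q: 6.630; E is limiting.
T consumed = (3/2) × 8.197 = 12.30 mol
T remaining = 18.06 − 12.30 = 5.760 mol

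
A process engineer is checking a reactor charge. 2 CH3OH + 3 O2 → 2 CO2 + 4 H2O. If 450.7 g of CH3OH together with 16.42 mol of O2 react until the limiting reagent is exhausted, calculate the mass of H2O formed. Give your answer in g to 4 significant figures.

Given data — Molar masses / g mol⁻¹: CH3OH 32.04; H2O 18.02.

n(CH3OH) = 450.7 / 32.04 = 14.07 mol
n(O2) = 16.42 mol
n/ν → CH3OH: 7.035, O2: 5.473; O2 is limiting.
n(H2O) = (4/3) × 16.42 = 21.89 mol
mass = 21.89 × 18.02 = 394.5 g

394.5 g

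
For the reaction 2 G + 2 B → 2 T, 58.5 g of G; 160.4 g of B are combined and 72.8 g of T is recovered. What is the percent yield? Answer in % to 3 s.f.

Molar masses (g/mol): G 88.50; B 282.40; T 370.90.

n(G) = 58.50 / 88.50 = 0.6610 mol
n(B) = 160.4 / 282.40 = 0.5680 mol
n/ν → G: 0.3305, B: 0.2840; B is limiting.
theoretical n(T) = (2/2) × 0.5680 = 0.5680 mol → 210.7 g
% yield = 72.8 / 210.7 × 100 = 34.55 %

34.6 %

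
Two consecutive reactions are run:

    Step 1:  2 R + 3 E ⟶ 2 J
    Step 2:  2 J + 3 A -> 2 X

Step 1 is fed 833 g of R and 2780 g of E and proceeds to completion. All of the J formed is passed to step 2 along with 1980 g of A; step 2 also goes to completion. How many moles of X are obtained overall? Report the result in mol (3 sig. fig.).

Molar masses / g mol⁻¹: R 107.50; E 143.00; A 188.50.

Step 1:
n(R) = 833.0 / 107.50 = 7.749 mol
n(E) = 2780 / 143.00 = 19.44 mol
n/ν for R = 7.749/2 = 3.875
n/ν for E = 19.44/3 = 6.480
Smallest n/ν is R → limiting reagent.
n(J) produced = (2/2) × 7.749 = 7.749 mol
Step 2:
n(J) available = 7.749 mol
n(A) = 1980 / 188.50 = 10.50 mol
n/ν for J = 7.749/2 = 3.875
n/ν for A = 10.50/3 = 3.500
Smallest n/ν is A → limiting reagent.
n(X) = (2/3) × 10.50 = 7.000 mol

7.00 mol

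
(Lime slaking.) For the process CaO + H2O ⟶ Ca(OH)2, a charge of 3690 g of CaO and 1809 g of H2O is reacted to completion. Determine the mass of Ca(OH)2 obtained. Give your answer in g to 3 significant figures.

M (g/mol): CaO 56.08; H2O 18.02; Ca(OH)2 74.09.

n(CaO) = 3690 / 56.08 = 65.80 mol
n(H2O) = 1809 / 18.02 = 100.4 mol
n/ν for CaO = 65.80/1 = 65.80
n/ν for H2O = 100.4/1 = 100.4
Smallest n/ν is CaO → limiting reagent.
n(Ca(OH)2) = (1/1) × 65.80 = 65.80 mol
mass = 65.80 × 74.09 = 4875 g

4880 g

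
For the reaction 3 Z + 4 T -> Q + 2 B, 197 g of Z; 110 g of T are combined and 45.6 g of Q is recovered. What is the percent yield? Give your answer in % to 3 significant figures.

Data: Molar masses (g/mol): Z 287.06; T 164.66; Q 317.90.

85.9 %

n(Z) = 197.0 / 287.06 = 0.6863 mol
n(T) = 110.0 / 164.66 = 0.6680 mol
n/ν for Z = 0.6863/3 = 0.2288
n/ν for T = 0.6680/4 = 0.1670
Smallest n/ν is T → limiting reagent.
theoretical n(Q) = (1/4) × 0.6680 = 0.1670 mol → 53.09 g
% yield = 45.6 / 53.09 × 100 = 85.89 %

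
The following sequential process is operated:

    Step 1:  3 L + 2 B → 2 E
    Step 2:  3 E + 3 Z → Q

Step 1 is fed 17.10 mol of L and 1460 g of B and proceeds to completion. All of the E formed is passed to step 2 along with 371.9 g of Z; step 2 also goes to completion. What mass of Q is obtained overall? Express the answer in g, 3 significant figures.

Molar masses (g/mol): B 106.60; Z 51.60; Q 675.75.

1620 g

Step 1:
n(L) = 17.10 mol
n(B) = 1460 / 106.60 = 13.70 mol
n/ν for L = 17.10/3 = 5.700
n/ν for B = 13.70/2 = 6.850
Smallest n/ν is L → limiting reagent.
n(E) produced = (2/3) × 17.10 = 11.40 mol
Step 2:
n(E) available = 11.40 mol
n(Z) = 371.9 / 51.60 = 7.207 mol
n/ν for E = 11.40/3 = 3.800
n/ν for Z = 7.207/3 = 2.402
Smallest n/ν is Z → limiting reagent.
n(Q) = (1/3) × 7.207 = 2.402 mol
mass = 2.402 × 675.75 = 1623 g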